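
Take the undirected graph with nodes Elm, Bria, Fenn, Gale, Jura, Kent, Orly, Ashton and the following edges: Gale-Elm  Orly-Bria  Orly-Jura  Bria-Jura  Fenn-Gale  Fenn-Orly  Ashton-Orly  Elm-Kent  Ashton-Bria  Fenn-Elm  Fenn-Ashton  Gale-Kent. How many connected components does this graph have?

1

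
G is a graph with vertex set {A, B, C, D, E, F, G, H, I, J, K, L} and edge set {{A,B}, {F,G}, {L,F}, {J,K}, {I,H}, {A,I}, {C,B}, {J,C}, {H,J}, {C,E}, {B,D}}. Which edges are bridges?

B-D, C-E, F-G, F-L, J-K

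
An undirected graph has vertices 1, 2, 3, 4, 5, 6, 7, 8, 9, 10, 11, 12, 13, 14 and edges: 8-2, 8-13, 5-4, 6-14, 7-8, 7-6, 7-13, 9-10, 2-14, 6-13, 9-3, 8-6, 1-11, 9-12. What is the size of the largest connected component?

6

Starting from 4 we can reach 4, 5. That is one component of size 2.
Starting from 1 we can reach 1, 11. That is one component of size 2.
Starting from 3 we can reach 3, 9, 10, 12. That is one component of size 4.
Starting from 2 we can reach 2, 6, 7, 8, 13, 14. That is one component of size 6.
The largest has 6 vertices.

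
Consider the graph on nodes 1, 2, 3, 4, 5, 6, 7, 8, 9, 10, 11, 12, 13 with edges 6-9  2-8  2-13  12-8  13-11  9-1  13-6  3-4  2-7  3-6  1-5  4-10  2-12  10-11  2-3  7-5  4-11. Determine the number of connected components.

1

Starting from 1 we can reach 1, 2, 3, 4, 5, 6, 7, 8, 9, 10, 11, 12, 13. That is one component of size 13.
Total: 1 component.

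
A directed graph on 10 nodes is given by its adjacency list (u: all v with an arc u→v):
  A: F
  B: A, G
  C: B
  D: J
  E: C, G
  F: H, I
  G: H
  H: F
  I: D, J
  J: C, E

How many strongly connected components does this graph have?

1

{A, B, C, D, E, F, G, H, I, J} are all mutually reachable — one SCC of size 10.
That gives 1 strongly connected component.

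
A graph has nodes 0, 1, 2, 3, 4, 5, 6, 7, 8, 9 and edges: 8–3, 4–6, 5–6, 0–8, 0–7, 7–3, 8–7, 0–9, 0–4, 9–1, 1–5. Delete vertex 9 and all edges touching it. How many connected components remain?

With 9 gone, the remaining components are: {2}; {0, 1, 3, 4, 5, 6, 7, 8}.
That is 2 components.

2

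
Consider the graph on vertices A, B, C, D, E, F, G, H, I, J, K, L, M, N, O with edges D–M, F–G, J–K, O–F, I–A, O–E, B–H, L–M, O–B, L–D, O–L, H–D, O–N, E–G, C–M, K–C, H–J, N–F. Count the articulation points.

Removing O increases the component count from 2 to 3, so O is a cut vertex.
By contrast removing L leaves 2 components; it is not a cut vertex. No other vertex is a cut vertex either.

1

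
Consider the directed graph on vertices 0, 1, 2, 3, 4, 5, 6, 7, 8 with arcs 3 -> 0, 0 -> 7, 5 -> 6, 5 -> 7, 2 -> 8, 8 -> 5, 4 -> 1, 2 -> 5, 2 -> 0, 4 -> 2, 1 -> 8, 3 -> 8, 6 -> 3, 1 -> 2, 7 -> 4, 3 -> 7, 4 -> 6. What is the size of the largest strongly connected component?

9

{0, 1, 2, 3, 4, 5, 6, 7, 8} are all mutually reachable — one SCC of size 9.
The largest has 9 vertices.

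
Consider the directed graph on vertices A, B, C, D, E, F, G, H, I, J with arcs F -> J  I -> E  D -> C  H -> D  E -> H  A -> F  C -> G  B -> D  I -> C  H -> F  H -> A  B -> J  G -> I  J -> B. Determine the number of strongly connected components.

1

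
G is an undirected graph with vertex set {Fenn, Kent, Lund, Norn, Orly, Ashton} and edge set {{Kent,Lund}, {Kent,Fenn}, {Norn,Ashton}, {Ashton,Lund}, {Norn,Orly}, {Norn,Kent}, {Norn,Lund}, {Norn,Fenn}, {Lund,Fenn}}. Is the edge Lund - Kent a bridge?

No

After removing Lund - Kent, the path Lund-Norn-Kent still connects them, so the edge is not a bridge.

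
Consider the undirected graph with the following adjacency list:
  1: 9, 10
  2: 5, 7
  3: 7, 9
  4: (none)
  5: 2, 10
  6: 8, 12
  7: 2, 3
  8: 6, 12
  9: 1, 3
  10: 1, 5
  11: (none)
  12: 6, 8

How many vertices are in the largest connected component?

7

11 is isolated — a component by itself.
4 is isolated — a component by itself.
Starting from 6 we can reach 6, 8, 12. That is one component of size 3.
Starting from 1 we can reach 1, 2, 3, 5, 7, 9, 10. That is one component of size 7.
The largest has 7 vertices.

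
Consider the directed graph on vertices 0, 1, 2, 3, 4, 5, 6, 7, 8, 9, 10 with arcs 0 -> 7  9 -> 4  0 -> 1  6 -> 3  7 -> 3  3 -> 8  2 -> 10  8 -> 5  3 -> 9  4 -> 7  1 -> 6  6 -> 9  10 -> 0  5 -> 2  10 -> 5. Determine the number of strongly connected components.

{0, 1, 2, 3, 4, 5, 6, 7, 8, 9, 10} are all mutually reachable — one SCC of size 11.
That gives 1 strongly connected component.

1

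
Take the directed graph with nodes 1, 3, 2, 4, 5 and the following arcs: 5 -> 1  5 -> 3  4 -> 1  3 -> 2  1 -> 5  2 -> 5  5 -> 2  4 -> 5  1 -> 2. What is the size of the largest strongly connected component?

4

{1, 2, 3, 5} are all mutually reachable — one SCC of size 4.
{4} is an SCC by itself.
The largest has 4 vertices.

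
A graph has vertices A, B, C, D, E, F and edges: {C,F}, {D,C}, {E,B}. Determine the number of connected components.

3

A is isolated — a component by itself.
Starting from B we can reach B, E. That is one component of size 2.
Starting from C we can reach C, D, F. That is one component of size 3.
Total: 3 components.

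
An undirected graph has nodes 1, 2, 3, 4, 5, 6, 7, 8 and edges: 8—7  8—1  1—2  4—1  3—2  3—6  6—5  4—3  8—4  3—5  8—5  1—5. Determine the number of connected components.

Starting from 1 we can reach 1, 2, 3, 4, 5, 6, 7, 8. That is one component of size 8.
Total: 1 component.

1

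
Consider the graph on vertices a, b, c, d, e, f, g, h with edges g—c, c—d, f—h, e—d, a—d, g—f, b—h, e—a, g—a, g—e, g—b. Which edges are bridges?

The edges on the cycle g-c-d-a-g are not bridges since each lies on that cycle.
Every edge lies on some cycle, so there are no bridges.

none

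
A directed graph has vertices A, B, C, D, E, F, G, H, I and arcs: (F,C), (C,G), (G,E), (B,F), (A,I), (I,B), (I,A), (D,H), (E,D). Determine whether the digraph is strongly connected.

No

There is no directed path from H to A, so the graph is not strongly connected.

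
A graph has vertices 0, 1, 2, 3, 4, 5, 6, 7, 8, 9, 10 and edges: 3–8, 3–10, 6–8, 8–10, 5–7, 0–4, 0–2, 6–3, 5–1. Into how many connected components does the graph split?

4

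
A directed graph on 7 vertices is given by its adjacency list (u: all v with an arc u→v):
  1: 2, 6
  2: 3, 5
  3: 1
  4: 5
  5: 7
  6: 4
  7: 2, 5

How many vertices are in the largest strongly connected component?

{1, 2, 3, 4, 5, 6, 7} are all mutually reachable — one SCC of size 7.
The largest has 7 vertices.

7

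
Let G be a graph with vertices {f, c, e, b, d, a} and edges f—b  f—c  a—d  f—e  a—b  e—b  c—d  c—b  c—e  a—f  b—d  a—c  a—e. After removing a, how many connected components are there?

1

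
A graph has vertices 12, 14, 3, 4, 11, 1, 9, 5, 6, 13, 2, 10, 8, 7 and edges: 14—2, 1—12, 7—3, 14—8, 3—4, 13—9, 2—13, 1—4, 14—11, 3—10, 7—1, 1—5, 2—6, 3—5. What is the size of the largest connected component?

7

Starting from 1 we can reach 1, 3, 4, 5, 7, 10, 12. That is one component of size 7.
Starting from 2 we can reach 2, 6, 8, 9, 11, 13, 14. That is one component of size 7.
The largest has 7 vertices.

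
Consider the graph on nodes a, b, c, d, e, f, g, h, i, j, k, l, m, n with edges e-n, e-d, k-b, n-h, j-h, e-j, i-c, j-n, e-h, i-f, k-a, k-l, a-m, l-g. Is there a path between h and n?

From h we can reach d, e, h, j, n, which includes n.

Yes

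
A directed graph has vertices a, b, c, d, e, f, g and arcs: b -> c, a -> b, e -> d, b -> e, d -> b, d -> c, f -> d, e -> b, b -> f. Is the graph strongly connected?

No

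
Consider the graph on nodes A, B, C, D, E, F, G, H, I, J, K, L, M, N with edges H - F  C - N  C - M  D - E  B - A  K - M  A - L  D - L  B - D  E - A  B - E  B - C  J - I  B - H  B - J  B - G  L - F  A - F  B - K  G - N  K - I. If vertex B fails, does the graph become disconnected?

Deleting B raises the number of components from 1 to 2, so B is a cut vertex.

Yes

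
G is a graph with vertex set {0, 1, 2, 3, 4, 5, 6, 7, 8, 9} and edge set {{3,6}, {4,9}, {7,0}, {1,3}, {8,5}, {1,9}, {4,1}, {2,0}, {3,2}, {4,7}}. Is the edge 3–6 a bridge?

Yes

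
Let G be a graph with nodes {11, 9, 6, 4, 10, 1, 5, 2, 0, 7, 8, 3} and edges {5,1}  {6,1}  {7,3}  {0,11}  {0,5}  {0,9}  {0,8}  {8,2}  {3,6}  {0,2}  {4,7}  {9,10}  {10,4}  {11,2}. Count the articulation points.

Removing 0 increases the component count from 1 to 2, so 0 is a cut vertex.
By contrast removing 5 leaves 1 component; it is not a cut vertex. No other vertex is a cut vertex either.

1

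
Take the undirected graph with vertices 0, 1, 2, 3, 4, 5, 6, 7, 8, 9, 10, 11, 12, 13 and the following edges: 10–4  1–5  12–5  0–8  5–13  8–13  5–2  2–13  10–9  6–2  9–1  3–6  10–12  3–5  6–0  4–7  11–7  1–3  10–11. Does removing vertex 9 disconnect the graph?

Deleting 9 leaves 1 component (was 1) (its neighbors 1, 10 remain connected to each other), so 9 is not a cut vertex.

No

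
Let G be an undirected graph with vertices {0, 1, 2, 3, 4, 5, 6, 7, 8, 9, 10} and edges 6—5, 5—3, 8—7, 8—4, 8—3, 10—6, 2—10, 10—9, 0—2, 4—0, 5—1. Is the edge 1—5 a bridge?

Yes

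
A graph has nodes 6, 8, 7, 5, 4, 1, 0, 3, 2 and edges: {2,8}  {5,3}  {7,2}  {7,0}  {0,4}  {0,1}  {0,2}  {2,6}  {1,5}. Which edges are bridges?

0-1, 0-4, 1-5, 2-6, 2-8, 3-5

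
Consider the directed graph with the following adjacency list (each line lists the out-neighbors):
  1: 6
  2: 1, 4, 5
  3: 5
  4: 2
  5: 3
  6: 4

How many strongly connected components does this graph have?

{1, 2, 4, 6} are all mutually reachable — one SCC of size 4.
{3, 5} are all mutually reachable — one SCC of size 2.
That gives 2 strongly connected components.

2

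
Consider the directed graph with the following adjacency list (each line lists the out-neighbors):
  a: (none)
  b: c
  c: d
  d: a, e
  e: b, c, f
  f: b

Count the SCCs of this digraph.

2

{b, c, d, e, f} are all mutually reachable — one SCC of size 5.
{a} is an SCC by itself.
That gives 2 strongly connected components.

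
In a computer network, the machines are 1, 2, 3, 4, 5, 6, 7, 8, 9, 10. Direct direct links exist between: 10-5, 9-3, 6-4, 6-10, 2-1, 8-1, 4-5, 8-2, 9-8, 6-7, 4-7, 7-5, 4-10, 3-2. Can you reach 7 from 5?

From 5 we can reach 4, 5, 6, 7, 10, which includes 7.

Yes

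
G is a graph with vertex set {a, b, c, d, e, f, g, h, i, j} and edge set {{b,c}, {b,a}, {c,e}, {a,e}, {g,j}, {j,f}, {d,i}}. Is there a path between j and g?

Yes

From j we can reach f, g, j, which includes g.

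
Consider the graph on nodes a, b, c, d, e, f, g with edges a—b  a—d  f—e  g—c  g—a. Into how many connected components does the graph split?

2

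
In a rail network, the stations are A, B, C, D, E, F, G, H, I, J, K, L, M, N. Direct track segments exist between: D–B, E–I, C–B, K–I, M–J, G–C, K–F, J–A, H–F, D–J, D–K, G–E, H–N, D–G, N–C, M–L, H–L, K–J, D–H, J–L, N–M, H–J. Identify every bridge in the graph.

The edges on the cycle D-H-N-C-B-D are not bridges since each lies on that cycle.
But removing J–A disconnects J from A — this is a bridge.

A-J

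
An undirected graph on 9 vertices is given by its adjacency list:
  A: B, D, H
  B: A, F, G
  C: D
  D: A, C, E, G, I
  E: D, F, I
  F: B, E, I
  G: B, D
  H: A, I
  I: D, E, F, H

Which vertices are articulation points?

D

Removing D increases the component count from 1 to 2, so D is a cut vertex.
By contrast removing B leaves 1 component; it is not a cut vertex. No other vertex is a cut vertex either.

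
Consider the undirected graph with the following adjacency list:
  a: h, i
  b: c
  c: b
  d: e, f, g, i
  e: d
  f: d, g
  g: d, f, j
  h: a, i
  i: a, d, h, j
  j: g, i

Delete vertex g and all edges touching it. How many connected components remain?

2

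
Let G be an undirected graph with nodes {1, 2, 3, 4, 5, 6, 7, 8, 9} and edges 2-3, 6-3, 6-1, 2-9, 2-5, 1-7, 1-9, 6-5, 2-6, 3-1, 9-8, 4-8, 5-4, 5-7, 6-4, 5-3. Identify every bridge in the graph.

none

The edges on the cycle 6-5-7-1-6 are not bridges since each lies on that cycle.
Every edge lies on some cycle, so there are no bridges.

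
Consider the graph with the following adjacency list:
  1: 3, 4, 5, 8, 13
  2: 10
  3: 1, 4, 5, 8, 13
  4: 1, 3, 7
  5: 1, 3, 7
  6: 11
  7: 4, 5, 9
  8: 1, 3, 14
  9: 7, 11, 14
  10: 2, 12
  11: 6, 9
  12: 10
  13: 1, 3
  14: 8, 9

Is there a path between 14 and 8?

Yes

From 14 we can reach 1, 3, 4, 5, 6, 7, 8, 9, 11, 13, 14, which includes 8.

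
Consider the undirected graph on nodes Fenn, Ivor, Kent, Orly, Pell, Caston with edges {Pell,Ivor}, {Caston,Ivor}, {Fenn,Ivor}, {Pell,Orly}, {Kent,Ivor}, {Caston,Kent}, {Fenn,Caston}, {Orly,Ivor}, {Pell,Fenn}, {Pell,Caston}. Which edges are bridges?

The edges on the cycle Pell-Orly-Ivor-Caston-Pell are not bridges since each lies on that cycle.
Every edge lies on some cycle, so there are no bridges.

none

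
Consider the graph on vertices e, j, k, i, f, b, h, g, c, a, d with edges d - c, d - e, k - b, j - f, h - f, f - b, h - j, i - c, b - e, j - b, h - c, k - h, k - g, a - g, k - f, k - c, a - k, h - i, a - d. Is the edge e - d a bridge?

No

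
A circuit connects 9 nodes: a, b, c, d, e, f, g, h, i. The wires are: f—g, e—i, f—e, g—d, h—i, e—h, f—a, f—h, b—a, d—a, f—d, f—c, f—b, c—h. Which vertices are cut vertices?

f

Removing f increases the component count from 1 to 2, so f is a cut vertex.
By contrast removing e leaves 1 component; it is not a cut vertex. No other vertex is a cut vertex either.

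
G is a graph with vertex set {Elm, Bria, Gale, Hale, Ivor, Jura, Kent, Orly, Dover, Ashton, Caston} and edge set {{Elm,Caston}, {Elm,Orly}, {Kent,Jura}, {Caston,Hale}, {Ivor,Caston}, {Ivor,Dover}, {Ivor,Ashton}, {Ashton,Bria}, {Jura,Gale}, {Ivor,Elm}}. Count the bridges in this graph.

7

The edges on the cycle Ivor-Elm-Caston-Ivor are not bridges since each lies on that cycle.
But removing Ivor—Ashton disconnects Ivor from Ashton; removing Jura—Gale disconnects Jura from Gale; removing Ivor—Dover disconnects Ivor from Dover; removing Kent—Jura disconnects Kent from Jura — these are bridges.
In total 7 edges are bridges.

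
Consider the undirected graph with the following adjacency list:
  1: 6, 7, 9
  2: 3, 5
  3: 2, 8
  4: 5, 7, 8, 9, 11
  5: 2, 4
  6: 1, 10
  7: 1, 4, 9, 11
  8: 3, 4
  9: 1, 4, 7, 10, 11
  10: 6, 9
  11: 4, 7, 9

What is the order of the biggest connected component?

Starting from 1 we can reach 1, 2, 3, 4, 5, 6, 7, 8, 9, 10, 11. That is one component of size 11.
The largest has 11 vertices.

11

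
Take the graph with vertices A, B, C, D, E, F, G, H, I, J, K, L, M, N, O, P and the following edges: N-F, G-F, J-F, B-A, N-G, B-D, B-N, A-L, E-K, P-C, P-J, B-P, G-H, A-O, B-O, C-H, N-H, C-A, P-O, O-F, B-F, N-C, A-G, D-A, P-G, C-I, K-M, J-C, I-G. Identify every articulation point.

A, K

Removing A increases the component count from 2 to 3, so A is a cut vertex.
Removing K increases the component count from 2 to 3, so K is a cut vertex.
By contrast removing N leaves 2 components; it is not a cut vertex. No other vertex is a cut vertex either.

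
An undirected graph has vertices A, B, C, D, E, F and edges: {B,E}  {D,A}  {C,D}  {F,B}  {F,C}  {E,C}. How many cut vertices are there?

2

Removing C increases the component count from 1 to 2, so C is a cut vertex.
Removing D increases the component count from 1 to 2, so D is a cut vertex.
By contrast removing A leaves 1 component; it is not a cut vertex. No other vertex is a cut vertex either.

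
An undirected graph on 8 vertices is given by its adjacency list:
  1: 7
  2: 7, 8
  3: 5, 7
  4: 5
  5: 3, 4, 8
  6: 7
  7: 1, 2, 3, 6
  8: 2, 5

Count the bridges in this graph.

3

The edges on the cycle 7-3-5-8-2-7 are not bridges since each lies on that cycle.
But removing 7-6 disconnects 7 from 6; removing 7-1 disconnects 7 from 1; removing 5-4 disconnects 5 from 4 — these are bridges.
That makes 3 bridges.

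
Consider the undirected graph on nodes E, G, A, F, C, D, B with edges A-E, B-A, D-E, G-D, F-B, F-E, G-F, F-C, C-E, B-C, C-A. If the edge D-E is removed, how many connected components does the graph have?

D and E are still connected via D-G-F-E, so the component count stays at 1.

1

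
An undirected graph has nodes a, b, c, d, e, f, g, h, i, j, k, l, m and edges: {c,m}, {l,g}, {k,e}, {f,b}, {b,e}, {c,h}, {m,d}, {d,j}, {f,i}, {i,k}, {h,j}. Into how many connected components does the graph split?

4

a is isolated — a component by itself.
Starting from g we can reach g, l. That is one component of size 2.
Starting from b we can reach b, e, f, i, k. That is one component of size 5.
Starting from c we can reach c, d, h, j, m. That is one component of size 5.
Total: 4 components.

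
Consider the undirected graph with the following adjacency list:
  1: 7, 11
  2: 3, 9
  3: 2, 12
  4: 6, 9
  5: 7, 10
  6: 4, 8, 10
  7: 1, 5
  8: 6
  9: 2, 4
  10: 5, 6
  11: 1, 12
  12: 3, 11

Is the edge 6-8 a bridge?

Removing 6-8 leaves no path between 6 and 8: the component count goes from 1 to 2. So it is a bridge.

Yes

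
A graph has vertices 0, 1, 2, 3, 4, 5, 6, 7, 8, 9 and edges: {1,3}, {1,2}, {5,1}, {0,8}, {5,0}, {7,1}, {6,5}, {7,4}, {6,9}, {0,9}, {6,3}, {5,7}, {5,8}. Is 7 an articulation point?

Yes

Deleting 7 raises the number of components from 1 to 2, so 7 is a cut vertex.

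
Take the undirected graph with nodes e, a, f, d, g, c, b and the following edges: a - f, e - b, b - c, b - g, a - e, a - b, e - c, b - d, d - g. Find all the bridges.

a-f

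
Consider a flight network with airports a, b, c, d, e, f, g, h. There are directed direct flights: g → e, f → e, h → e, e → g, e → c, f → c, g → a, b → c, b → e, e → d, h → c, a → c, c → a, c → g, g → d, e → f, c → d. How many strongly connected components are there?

4

{a, c, e, f, g} are all mutually reachable — one SCC of size 5.
{h} is an SCC by itself.
{d} is an SCC by itself.
{b} is an SCC by itself.
That gives 4 strongly connected components.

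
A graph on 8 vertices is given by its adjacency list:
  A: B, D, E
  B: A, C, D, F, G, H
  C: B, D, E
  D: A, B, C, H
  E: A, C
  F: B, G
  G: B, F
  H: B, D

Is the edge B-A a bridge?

No

After removing B-A, the path B-D-A still connects them, so the edge is not a bridge.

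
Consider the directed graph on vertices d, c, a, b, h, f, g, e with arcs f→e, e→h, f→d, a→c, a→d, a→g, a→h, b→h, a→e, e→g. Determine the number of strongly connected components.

8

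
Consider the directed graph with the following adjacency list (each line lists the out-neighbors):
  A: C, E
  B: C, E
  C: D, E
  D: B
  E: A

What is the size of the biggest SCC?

{A, B, C, D, E} are all mutually reachable — one SCC of size 5.
The largest has 5 vertices.

5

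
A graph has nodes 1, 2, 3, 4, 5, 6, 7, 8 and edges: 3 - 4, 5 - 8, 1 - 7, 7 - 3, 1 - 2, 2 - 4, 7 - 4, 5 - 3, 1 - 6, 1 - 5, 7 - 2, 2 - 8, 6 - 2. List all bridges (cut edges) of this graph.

The edges on the cycle 1-5-3-7-1 are not bridges since each lies on that cycle.
Every edge lies on some cycle, so there are no bridges.

none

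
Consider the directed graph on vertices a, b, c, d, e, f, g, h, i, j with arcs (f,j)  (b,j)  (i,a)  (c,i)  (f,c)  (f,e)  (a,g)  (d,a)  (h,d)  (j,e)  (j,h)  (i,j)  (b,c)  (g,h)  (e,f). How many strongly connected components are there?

{c, e, f, i, j} are all mutually reachable — one SCC of size 5.
{a, d, g, h} are all mutually reachable — one SCC of size 4.
{b} is an SCC by itself.
That gives 3 strongly connected components.

3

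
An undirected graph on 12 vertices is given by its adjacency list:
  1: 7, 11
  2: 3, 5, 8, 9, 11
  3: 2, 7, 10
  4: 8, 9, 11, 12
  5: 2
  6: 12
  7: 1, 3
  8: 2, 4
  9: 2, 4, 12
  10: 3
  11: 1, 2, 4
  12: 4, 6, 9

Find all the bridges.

10-3, 12-6, 2-5

The edges on the cycle 11-2-9-4-11 are not bridges since each lies on that cycle.
But removing 12-6 disconnects 12 from 6; removing 3-10 disconnects 3 from 10; removing 2-5 disconnects 2 from 5 — these are bridges.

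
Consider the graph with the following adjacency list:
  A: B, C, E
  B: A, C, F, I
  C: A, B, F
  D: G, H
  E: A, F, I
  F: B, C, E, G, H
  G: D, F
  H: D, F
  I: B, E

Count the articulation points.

1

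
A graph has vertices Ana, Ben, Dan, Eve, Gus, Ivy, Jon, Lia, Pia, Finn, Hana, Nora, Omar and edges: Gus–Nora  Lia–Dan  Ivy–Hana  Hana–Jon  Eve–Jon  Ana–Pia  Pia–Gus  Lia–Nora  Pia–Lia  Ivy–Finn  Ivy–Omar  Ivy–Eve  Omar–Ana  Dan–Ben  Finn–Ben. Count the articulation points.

1

Removing Ivy increases the component count from 1 to 2, so Ivy is a cut vertex.
By contrast removing Ana leaves 1 component; it is not a cut vertex. No other vertex is a cut vertex either.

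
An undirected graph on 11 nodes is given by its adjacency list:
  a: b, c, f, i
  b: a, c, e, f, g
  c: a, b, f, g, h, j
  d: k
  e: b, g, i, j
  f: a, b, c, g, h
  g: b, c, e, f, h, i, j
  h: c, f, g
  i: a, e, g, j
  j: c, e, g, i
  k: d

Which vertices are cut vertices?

none

Removing a, for instance, still leaves 2 components. No single vertex removal increases the component count — the graph has no articulation points.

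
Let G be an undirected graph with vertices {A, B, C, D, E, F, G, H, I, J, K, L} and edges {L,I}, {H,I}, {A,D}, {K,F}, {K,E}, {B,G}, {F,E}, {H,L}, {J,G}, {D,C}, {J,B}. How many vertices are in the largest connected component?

3

Starting from H we can reach H, I, L. That is one component of size 3.
Starting from A we can reach A, C, D. That is one component of size 3.
Starting from B we can reach B, G, J. That is one component of size 3.
Starting from E we can reach E, F, K. That is one component of size 3.
The largest has 3 vertices.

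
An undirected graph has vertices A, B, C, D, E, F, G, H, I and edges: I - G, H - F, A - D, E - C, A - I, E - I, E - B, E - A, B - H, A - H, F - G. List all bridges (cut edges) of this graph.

A-D, C-E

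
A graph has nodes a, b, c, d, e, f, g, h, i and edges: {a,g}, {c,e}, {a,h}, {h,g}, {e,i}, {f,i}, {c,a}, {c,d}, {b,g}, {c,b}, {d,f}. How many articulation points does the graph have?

Removing c increases the component count from 1 to 2, so c is a cut vertex.
By contrast removing b leaves 1 component; it is not a cut vertex. No other vertex is a cut vertex either.

1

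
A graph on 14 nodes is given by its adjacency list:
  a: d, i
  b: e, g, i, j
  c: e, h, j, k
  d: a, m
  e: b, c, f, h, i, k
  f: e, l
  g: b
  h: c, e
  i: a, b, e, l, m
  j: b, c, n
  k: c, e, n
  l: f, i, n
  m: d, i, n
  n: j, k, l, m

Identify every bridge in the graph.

b-g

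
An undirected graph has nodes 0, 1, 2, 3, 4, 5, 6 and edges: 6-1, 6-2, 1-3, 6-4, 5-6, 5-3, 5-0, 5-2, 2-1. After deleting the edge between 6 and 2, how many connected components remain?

6 and 2 are still connected via 6-5-2, so the component count stays at 1.

1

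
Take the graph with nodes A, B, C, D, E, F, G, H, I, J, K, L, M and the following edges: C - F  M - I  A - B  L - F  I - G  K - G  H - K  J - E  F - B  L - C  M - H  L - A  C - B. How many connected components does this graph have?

D is isolated — a component by itself.
Starting from E we can reach E, J. That is one component of size 2.
Starting from A we can reach A, B, C, F, L. That is one component of size 5.
Starting from G we can reach G, H, I, K, M. That is one component of size 5.
Total: 4 components.

4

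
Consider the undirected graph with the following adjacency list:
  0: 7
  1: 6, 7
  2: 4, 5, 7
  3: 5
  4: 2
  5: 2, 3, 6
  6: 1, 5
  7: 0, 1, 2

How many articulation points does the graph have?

Removing 2 increases the component count from 1 to 2, so 2 is a cut vertex.
Removing 5 increases the component count from 1 to 2, so 5 is a cut vertex.
Removing 7 increases the component count from 1 to 2, so 7 is a cut vertex.
By contrast removing 6 leaves 1 component; it is not a cut vertex. No other vertex is a cut vertex either.

3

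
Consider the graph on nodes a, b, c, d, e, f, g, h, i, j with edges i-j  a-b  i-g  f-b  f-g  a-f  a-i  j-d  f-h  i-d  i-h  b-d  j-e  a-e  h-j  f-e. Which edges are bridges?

The edges on the cycle a-f-b-d-i-a are not bridges since each lies on that cycle.
Every edge lies on some cycle, so there are no bridges.

none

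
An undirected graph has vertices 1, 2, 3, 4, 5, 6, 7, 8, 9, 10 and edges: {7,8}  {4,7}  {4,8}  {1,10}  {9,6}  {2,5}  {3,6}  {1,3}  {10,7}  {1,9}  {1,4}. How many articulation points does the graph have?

Removing 1 increases the component count from 2 to 3, so 1 is a cut vertex.
By contrast removing 4 leaves 2 components; it is not a cut vertex. No other vertex is a cut vertex either.

1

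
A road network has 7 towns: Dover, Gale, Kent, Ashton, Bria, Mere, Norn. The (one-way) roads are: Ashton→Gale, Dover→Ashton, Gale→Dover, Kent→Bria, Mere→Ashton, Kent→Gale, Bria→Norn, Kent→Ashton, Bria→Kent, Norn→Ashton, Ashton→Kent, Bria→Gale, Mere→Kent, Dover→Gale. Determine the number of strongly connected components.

{Bria, Gale, Kent, Norn, Dover, Ashton} are all mutually reachable — one SCC of size 6.
{Mere} is an SCC by itself.
That gives 2 strongly connected components.

2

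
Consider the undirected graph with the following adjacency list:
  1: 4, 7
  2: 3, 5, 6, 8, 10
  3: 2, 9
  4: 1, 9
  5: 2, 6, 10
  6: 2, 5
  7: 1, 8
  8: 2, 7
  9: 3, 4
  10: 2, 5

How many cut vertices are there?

1

Removing 2 increases the component count from 1 to 2, so 2 is a cut vertex.
By contrast removing 8 leaves 1 component; it is not a cut vertex. No other vertex is a cut vertex either.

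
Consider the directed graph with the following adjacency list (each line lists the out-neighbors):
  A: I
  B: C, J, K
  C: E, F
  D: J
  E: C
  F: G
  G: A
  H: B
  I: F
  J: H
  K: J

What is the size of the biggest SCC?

{B, H, J, K} are all mutually reachable — one SCC of size 4.
{A, F, G, I} are all mutually reachable — one SCC of size 4.
{C, E} are all mutually reachable — one SCC of size 2.
{D} is an SCC by itself.
The largest has 4 vertices.

4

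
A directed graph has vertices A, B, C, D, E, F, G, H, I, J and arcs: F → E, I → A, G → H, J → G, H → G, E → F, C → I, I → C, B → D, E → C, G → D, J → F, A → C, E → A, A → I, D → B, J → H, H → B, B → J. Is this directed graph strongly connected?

No

There is no directed path from I to H, so the graph is not strongly connected.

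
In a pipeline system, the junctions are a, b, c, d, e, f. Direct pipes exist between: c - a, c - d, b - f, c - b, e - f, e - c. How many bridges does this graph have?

2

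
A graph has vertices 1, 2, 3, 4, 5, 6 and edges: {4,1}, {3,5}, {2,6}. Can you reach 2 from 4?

The component containing 4 is {1, 4}, and 2 is not in it.

No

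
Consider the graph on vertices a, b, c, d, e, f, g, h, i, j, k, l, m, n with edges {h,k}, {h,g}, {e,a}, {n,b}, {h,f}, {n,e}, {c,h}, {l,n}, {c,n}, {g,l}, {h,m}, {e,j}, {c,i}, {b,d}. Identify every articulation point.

b, c, e, h, n

Removing b increases the component count from 1 to 2, so b is a cut vertex.
Removing c increases the component count from 1 to 2, so c is a cut vertex.
Removing e increases the component count from 1 to 3, so e is a cut vertex.
Likewise h, n are cut vertices.
By contrast removing d leaves 1 component; it is not a cut vertex. No other vertex is a cut vertex either.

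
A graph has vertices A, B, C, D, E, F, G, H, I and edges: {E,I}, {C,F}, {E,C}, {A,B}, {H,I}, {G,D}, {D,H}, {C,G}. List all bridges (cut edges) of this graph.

A-B, C-F

The edges on the cycle E-C-G-D-H-I-E are not bridges since each lies on that cycle.
But removing C-F disconnects C from F; removing B-A disconnects B from A — these are bridges.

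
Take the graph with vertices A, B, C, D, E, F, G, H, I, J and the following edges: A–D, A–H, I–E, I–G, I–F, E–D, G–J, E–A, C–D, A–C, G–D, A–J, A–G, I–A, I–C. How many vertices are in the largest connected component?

B is isolated — a component by itself.
Starting from A we can reach A, C, D, E, F, G, H, I, J. That is one component of size 9.
The largest has 9 vertices.

9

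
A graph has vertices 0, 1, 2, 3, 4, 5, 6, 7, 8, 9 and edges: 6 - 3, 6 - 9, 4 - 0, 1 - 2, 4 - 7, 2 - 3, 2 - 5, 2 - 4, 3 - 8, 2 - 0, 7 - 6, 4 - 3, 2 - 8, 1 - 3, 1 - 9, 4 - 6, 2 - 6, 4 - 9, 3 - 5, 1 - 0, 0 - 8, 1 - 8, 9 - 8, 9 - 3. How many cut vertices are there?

Removing 8, for instance, still leaves 1 component. No single vertex removal increases the component count — the graph has no articulation points.

0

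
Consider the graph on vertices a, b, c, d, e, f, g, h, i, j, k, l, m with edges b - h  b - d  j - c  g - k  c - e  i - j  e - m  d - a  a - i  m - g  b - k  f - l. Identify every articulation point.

b

Removing b increases the component count from 2 to 3, so b is a cut vertex.
By contrast removing m leaves 2 components; it is not a cut vertex. No other vertex is a cut vertex either.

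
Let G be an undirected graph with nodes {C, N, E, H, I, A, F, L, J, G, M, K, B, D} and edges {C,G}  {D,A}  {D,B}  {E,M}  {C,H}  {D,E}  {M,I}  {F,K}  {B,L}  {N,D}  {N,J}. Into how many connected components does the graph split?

3

Starting from F we can reach F, K. That is one component of size 2.
Starting from C we can reach C, G, H. That is one component of size 3.
Starting from A we can reach A, B, D, E, I, J, L, M, N. That is one component of size 9.
Total: 3 components.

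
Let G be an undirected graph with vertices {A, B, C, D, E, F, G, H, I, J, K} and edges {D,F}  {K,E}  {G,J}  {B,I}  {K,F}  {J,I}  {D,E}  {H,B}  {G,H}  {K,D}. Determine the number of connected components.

4

A is isolated — a component by itself.
C is isolated — a component by itself.
Starting from D we can reach D, E, F, K. That is one component of size 4.
Starting from B we can reach B, G, H, I, J. That is one component of size 5.
Total: 4 components.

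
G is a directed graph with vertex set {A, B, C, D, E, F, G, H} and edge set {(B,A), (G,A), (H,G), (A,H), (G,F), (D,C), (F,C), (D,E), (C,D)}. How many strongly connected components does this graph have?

{A, G, H} are all mutually reachable — one SCC of size 3.
{C, D} are all mutually reachable — one SCC of size 2.
{B} is an SCC by itself.
{E} is an SCC by itself.
{F} is an SCC by itself.
That gives 5 strongly connected components.

5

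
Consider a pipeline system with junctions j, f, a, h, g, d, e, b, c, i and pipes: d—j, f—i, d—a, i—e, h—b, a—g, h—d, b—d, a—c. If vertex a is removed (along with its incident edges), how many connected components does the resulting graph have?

4

With a gone, the remaining components are: {c}; {g}; {e, f, i}; {b, d, h, j}.
That is 4 components.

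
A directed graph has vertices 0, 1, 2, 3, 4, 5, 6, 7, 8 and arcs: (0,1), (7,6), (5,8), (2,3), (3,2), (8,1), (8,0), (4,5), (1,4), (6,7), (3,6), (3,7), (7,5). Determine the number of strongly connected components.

{0, 1, 4, 5, 8} are all mutually reachable — one SCC of size 5.
{2, 3} are all mutually reachable — one SCC of size 2.
{6, 7} are all mutually reachable — one SCC of size 2.
That gives 3 strongly connected components.

3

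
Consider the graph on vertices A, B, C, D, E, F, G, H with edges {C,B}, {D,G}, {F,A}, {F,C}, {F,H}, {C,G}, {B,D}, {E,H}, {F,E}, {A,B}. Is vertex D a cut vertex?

Deleting D leaves 1 component (was 1) (its neighbors B, G remain connected to each other), so D is not a cut vertex.

No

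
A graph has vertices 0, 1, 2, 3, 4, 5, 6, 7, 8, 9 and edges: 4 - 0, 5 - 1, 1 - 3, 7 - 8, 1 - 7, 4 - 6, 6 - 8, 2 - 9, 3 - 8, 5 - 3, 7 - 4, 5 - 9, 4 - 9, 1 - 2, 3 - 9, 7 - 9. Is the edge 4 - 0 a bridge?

Yes

Removing 4 - 0 leaves no path between 4 and 0: the component count goes from 1 to 2. So it is a bridge.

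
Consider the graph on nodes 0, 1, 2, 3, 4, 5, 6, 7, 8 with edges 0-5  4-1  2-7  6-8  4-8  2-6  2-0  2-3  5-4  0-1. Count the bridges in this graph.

The edges on the cycle 2-0-5-4-8-6-2 are not bridges since each lies on that cycle.
But removing 7-2 disconnects 7 from 2; removing 3-2 disconnects 3 from 2 — these are bridges.
That makes 2 bridges.

2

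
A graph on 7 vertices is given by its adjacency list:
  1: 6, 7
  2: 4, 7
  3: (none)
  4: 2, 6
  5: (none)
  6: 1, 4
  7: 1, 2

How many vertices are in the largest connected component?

5

3 is isolated — a component by itself.
5 is isolated — a component by itself.
Starting from 1 we can reach 1, 2, 4, 6, 7. That is one component of size 5.
The largest has 5 vertices.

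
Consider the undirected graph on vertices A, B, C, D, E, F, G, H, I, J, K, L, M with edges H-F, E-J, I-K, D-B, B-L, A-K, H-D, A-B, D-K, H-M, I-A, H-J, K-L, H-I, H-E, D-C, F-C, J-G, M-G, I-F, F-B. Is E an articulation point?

Deleting E leaves 1 component (was 1) (its neighbors H, J remain connected to each other), so E is not a cut vertex.

No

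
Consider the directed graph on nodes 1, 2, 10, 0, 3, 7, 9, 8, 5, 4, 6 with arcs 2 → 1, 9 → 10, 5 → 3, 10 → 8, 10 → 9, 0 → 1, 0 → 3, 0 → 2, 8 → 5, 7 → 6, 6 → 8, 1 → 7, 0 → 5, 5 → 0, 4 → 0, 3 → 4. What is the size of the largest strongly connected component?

9

{0, 1, 2, 3, 4, 5, 6, 7, 8} are all mutually reachable — one SCC of size 9.
{9, 10} are all mutually reachable — one SCC of size 2.
The largest has 9 vertices.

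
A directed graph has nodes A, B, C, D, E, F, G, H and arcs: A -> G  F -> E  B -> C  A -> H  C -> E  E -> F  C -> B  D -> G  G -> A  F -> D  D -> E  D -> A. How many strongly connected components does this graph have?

4

{D, E, F} are all mutually reachable — one SCC of size 3.
{B, C} are all mutually reachable — one SCC of size 2.
{A, G} are all mutually reachable — one SCC of size 2.
{H} is an SCC by itself.
That gives 4 strongly connected components.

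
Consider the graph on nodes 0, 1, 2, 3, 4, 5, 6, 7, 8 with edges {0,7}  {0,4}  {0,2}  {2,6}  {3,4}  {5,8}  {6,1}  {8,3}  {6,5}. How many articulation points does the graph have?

Removing 0 increases the component count from 1 to 2, so 0 is a cut vertex.
Removing 6 increases the component count from 1 to 2, so 6 is a cut vertex.
By contrast removing 3 leaves 1 component; it is not a cut vertex. No other vertex is a cut vertex either.

2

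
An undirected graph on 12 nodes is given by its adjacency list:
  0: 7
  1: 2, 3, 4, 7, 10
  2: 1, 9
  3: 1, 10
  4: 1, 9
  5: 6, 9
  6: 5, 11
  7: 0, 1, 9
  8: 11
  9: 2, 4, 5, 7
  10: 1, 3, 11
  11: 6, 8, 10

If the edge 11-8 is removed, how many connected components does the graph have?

2

Before removal there is 1 component.
11-8 is a bridge — removing it separates 11's side from 8's side.
After removal: 2 components.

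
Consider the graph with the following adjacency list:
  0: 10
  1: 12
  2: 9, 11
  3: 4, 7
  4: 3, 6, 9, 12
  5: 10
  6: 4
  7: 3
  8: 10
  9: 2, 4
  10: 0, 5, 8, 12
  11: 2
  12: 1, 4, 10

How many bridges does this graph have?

12

removing 3-4 disconnects 3 from 4; removing 0-10 disconnects 0 from 10; removing 2-11 disconnects 2 from 11; removing 6-4 disconnects 6 from 4 — these are bridges.
In total 12 edges are bridges.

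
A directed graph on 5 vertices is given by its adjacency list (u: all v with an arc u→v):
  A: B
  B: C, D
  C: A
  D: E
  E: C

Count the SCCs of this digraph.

{A, B, C, D, E} are all mutually reachable — one SCC of size 5.
That gives 1 strongly connected component.

1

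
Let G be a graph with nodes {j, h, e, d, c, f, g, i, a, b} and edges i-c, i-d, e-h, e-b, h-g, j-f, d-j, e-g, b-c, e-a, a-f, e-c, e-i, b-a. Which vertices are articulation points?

e

Removing e increases the component count from 1 to 2, so e is a cut vertex.
By contrast removing c leaves 1 component; it is not a cut vertex. No other vertex is a cut vertex either.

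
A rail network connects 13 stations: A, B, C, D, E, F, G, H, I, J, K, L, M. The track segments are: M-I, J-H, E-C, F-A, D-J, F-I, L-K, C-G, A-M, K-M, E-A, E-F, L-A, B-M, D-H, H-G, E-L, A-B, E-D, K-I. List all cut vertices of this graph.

Removing E increases the component count from 1 to 2, so E is a cut vertex.
By contrast removing H leaves 1 component; it is not a cut vertex. No other vertex is a cut vertex either.

E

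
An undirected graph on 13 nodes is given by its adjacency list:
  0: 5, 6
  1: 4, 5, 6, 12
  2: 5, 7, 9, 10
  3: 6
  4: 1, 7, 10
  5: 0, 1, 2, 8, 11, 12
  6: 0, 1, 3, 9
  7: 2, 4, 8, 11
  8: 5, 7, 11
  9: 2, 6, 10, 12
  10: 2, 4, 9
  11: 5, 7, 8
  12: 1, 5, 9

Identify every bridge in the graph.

The edges on the cycle 5-11-8-5 are not bridges since each lies on that cycle.
But removing 3-6 disconnects 3 from 6 — this is a bridge.

3-6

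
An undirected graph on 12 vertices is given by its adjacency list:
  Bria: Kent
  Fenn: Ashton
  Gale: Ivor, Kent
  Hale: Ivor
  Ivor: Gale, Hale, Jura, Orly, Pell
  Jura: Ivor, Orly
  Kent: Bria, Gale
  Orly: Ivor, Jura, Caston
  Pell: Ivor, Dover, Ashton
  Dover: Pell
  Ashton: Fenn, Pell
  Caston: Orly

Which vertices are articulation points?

Gale, Ivor, Kent, Orly, Pell, Ashton

Removing Gale increases the component count from 1 to 2, so Gale is a cut vertex.
Removing Ivor increases the component count from 1 to 4, so Ivor is a cut vertex.
Removing Kent increases the component count from 1 to 2, so Kent is a cut vertex.
Likewise Orly, Pell, Ashton are cut vertices.
By contrast removing Jura leaves 1 component; it is not a cut vertex. No other vertex is a cut vertex either.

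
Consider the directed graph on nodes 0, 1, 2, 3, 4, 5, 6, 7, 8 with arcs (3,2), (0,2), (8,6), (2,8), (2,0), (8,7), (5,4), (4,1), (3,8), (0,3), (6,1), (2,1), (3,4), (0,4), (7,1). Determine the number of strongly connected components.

7

{0, 2, 3} are all mutually reachable — one SCC of size 3.
{6} is an SCC by itself.
{1} is an SCC by itself.
{7} is an SCC by itself.
{4} is an SCC by itself.
(and 2 more singleton SCCs)
That gives 7 strongly connected components.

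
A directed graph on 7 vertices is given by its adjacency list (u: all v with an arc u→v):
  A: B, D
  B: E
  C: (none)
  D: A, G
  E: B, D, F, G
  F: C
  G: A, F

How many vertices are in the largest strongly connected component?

5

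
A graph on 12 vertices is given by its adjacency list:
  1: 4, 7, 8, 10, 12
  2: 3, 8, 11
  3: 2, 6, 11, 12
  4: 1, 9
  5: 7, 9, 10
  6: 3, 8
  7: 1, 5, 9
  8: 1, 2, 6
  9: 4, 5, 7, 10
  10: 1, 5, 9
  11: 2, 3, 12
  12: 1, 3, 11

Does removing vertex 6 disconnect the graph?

No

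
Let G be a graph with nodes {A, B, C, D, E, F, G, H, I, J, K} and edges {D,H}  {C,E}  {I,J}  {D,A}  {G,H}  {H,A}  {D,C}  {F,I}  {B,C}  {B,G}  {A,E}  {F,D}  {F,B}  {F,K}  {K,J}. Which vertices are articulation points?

Removing F increases the component count from 1 to 2, so F is a cut vertex.
By contrast removing K leaves 1 component; it is not a cut vertex. No other vertex is a cut vertex either.

F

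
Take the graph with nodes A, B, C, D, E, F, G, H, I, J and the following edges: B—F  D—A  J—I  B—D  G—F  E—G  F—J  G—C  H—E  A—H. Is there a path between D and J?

Yes

From D we can reach A, B, C, D, E, F, G, H, I, J, which includes J.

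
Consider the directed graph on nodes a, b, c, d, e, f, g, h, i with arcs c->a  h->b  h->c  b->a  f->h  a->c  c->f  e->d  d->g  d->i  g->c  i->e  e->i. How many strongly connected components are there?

3

{a, b, c, f, h} are all mutually reachable — one SCC of size 5.
{d, e, i} are all mutually reachable — one SCC of size 3.
{g} is an SCC by itself.
That gives 3 strongly connected components.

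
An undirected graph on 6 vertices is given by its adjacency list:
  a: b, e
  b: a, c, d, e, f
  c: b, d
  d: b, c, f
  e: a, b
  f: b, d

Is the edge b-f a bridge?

No

After removing b-f, the path b-d-f still connects them, so the edge is not a bridge.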